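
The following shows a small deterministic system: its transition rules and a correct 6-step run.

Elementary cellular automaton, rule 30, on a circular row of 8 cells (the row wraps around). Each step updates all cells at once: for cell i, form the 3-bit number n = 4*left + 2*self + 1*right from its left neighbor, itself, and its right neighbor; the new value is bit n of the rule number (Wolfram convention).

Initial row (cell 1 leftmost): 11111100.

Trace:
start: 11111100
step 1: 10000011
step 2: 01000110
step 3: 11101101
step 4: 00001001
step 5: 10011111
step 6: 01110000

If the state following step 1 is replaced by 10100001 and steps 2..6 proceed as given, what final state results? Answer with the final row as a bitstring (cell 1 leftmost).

00010001

state after step 1 := 10100001
step 2: 00110011
step 3: 11101110
step 4: 10001000
step 5: 11011101
step 6: 00010001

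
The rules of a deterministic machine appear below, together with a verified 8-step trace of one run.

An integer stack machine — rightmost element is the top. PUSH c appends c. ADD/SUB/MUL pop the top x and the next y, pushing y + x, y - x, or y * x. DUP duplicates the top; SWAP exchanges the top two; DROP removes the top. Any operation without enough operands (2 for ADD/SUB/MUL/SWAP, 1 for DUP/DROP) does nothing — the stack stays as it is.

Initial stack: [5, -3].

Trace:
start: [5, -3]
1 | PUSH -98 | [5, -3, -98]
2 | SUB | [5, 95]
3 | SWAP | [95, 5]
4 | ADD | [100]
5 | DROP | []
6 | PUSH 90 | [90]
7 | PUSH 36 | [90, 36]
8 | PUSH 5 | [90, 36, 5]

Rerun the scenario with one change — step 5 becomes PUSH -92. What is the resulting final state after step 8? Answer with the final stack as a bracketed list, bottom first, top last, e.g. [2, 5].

(re-executing from step 5 with the substitution; state before step 5: [100])
5 | PUSH -92 | [100, -92]
6 | PUSH 90 | [100, -92, 90]
7 | PUSH 36 | [100, -92, 90, 36]
8 | PUSH 5 | [100, -92, 90, 36, 5]

[100, -92, 90, 36, 5]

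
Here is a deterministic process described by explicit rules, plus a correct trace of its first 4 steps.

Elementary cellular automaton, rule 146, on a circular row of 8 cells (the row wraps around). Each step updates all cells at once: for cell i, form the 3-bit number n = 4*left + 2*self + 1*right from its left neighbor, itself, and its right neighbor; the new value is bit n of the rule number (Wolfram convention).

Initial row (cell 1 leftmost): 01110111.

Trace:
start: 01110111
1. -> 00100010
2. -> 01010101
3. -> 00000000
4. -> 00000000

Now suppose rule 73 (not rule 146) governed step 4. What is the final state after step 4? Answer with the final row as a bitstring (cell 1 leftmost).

11111111

(re-executing step 4 under rule 73; state before step 4: 00000000)
4. -> 11111111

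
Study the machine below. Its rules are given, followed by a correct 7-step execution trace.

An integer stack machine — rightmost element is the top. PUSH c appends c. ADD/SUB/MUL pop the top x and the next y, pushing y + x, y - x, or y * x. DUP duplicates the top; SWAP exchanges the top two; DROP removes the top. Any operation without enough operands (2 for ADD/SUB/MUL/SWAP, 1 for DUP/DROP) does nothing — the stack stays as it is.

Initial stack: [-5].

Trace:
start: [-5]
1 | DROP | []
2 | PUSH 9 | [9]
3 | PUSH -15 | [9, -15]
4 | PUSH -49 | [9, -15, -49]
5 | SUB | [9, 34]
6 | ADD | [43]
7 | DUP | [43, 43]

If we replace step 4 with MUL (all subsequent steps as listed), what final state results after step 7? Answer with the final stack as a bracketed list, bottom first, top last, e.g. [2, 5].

[-135, -135]

(re-executing from step 4 with the substitution; state before step 4: [9, -15])
4 | MUL | [-135]
5 | SUB | [-135]
6 | ADD | [-135]
7 | DUP | [-135, -135]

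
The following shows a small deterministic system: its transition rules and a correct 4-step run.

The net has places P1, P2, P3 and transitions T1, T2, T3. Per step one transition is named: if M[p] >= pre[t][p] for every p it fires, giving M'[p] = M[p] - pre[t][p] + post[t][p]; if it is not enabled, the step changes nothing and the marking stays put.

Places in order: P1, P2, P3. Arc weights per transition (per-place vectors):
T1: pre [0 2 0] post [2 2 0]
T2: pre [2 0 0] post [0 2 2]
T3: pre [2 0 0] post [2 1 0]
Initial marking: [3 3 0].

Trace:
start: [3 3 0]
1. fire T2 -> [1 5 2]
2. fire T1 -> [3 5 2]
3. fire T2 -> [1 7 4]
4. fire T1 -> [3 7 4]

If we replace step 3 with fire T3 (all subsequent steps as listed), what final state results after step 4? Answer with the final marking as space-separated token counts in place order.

5 6 2

(re-executing from step 3 with the substitution; state before step 3: [3 5 2])
3. fire T3 -> [3 6 2]
4. fire T1 -> [5 6 2]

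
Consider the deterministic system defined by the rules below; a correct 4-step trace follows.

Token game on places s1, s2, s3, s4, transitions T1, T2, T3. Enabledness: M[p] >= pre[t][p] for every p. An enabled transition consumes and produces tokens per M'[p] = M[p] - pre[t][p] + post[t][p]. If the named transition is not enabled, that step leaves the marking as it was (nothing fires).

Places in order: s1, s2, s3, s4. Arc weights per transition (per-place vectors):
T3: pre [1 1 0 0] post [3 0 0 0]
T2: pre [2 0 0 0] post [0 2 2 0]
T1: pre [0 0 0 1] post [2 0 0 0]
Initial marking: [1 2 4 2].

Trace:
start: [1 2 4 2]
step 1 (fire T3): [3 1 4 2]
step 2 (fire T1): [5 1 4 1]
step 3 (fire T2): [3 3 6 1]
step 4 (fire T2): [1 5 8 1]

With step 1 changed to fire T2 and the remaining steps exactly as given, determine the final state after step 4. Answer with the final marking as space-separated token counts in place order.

1 4 6 1

(re-executing from step 1 with the substitution; state before step 1: [1 2 4 2])
step 1 (fire T2): [1 2 4 2]
step 2 (fire T1): [3 2 4 1]
step 3 (fire T2): [1 4 6 1]
step 4 (fire T2): [1 4 6 1]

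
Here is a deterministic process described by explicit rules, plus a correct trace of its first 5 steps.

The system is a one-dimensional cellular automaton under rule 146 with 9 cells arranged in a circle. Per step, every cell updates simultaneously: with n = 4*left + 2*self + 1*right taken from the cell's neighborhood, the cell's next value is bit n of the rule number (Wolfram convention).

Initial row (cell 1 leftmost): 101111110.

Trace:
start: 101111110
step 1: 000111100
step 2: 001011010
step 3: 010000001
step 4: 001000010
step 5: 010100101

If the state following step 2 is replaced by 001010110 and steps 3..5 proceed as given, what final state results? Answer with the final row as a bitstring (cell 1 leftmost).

state after step 2 := 001010110
step 3: 010000001
step 4: 001000010
step 5: 010100101

010100101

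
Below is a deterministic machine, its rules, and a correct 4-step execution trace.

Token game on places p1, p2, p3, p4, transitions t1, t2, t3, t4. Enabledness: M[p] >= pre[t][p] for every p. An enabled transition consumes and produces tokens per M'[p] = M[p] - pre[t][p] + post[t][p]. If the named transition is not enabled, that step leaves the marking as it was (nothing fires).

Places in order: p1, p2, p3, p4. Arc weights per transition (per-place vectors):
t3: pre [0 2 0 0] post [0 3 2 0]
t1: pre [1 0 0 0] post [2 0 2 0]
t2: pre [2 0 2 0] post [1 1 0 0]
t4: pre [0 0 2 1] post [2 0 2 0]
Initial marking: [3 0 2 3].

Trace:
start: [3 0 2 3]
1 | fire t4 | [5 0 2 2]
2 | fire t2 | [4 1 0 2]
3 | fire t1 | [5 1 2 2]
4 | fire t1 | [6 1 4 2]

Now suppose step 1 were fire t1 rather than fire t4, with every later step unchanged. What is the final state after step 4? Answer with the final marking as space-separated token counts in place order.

5 1 6 3

(re-executing from step 1 with the substitution; state before step 1: [3 0 2 3])
1 | fire t1 | [4 0 4 3]
2 | fire t2 | [3 1 2 3]
3 | fire t1 | [4 1 4 3]
4 | fire t1 | [5 1 6 3]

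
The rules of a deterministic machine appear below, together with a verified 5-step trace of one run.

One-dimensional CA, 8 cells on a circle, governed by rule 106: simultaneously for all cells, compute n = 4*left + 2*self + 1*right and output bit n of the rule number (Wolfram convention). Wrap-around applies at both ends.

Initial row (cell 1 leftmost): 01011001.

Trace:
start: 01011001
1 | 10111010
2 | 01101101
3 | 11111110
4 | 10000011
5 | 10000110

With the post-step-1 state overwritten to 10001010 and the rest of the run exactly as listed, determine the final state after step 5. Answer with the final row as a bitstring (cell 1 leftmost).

state after step 1 := 10001010
2 | 00010101
3 | 00101010
4 | 01010100
5 | 10101000

10101000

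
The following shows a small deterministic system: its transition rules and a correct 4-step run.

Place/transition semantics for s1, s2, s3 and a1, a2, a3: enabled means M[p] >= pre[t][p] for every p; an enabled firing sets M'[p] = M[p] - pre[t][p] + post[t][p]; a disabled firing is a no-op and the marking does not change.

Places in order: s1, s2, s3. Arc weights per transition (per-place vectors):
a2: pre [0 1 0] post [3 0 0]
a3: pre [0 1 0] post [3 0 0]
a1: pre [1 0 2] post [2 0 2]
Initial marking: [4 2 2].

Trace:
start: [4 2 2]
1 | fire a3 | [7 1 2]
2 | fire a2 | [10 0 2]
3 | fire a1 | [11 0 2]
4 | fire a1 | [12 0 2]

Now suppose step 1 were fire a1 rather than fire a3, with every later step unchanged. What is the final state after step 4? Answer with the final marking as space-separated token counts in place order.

(re-executing from step 1 with the substitution; state before step 1: [4 2 2])
1 | fire a1 | [5 2 2]
2 | fire a2 | [8 1 2]
3 | fire a1 | [9 1 2]
4 | fire a1 | [10 1 2]

10 1 2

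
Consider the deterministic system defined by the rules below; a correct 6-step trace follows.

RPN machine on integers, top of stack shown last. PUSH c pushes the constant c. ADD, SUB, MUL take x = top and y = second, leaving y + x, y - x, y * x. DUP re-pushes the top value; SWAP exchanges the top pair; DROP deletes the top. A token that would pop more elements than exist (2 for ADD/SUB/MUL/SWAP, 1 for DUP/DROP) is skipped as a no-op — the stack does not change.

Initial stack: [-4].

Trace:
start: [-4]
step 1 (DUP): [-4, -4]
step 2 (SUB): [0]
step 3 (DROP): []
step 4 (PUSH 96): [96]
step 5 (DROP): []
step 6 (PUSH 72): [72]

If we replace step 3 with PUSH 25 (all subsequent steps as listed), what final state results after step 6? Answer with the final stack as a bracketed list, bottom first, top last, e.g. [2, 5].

[0, 25, 72]

(re-executing from step 3 with the substitution; state before step 3: [0])
step 3 (PUSH 25): [0, 25]
step 4 (PUSH 96): [0, 25, 96]
step 5 (DROP): [0, 25]
step 6 (PUSH 72): [0, 25, 72]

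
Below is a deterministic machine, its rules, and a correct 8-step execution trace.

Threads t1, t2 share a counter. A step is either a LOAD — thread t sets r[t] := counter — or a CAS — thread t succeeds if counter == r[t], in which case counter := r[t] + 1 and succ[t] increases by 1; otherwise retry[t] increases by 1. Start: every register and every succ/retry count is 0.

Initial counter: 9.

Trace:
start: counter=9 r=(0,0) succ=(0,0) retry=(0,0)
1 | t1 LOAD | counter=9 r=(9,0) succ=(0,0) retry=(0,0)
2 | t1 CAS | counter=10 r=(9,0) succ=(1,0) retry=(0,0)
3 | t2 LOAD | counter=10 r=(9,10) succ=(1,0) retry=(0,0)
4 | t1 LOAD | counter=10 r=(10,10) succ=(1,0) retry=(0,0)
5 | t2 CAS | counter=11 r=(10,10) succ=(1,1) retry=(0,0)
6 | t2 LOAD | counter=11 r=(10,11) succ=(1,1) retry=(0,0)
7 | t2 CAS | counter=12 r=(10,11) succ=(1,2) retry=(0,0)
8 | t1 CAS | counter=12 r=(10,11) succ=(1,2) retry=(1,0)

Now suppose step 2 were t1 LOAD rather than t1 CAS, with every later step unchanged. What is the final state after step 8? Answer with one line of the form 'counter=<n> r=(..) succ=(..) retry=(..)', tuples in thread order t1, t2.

(re-executing from step 2 with the substitution; state before step 2: counter=9 r=(9,0) succ=(0,0) retry=(0,0))
2 | t1 LOAD | counter=9 r=(9,0) succ=(0,0) retry=(0,0)
3 | t2 LOAD | counter=9 r=(9,9) succ=(0,0) retry=(0,0)
4 | t1 LOAD | counter=9 r=(9,9) succ=(0,0) retry=(0,0)
5 | t2 CAS | counter=10 r=(9,9) succ=(0,1) retry=(0,0)
6 | t2 LOAD | counter=10 r=(9,10) succ=(0,1) retry=(0,0)
7 | t2 CAS | counter=11 r=(9,10) succ=(0,2) retry=(0,0)
8 | t1 CAS | counter=11 r=(9,10) succ=(0,2) retry=(1,0)

counter=11 r=(9,10) succ=(0,2) retry=(1,0)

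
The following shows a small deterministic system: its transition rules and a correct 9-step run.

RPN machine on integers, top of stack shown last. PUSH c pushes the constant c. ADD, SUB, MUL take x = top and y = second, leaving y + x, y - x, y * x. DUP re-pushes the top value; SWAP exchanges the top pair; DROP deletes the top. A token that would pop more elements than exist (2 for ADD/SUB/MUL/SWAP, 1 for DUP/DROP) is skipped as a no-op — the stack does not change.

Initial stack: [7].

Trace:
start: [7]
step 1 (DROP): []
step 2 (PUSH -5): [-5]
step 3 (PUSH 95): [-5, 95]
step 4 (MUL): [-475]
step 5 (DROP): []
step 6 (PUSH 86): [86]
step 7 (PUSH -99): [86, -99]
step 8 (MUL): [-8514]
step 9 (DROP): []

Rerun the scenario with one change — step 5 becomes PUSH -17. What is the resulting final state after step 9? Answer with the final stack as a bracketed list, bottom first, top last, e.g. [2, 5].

[-475, -17]

(re-executing from step 5 with the substitution; state before step 5: [-475])
step 5 (PUSH -17): [-475, -17]
step 6 (PUSH 86): [-475, -17, 86]
step 7 (PUSH -99): [-475, -17, 86, -99]
step 8 (MUL): [-475, -17, -8514]
step 9 (DROP): [-475, -17]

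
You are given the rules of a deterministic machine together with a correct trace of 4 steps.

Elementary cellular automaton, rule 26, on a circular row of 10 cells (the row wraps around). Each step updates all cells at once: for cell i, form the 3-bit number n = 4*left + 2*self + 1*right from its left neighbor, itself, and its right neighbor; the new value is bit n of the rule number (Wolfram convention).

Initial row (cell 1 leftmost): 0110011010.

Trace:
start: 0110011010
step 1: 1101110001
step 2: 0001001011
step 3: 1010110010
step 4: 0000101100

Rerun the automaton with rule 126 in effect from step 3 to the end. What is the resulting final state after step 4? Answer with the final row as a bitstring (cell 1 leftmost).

(re-executing steps 3..4 under rule 126; state before step 3: 0001001011)
step 3: 1011111111
step 4: 1110000000

1110000000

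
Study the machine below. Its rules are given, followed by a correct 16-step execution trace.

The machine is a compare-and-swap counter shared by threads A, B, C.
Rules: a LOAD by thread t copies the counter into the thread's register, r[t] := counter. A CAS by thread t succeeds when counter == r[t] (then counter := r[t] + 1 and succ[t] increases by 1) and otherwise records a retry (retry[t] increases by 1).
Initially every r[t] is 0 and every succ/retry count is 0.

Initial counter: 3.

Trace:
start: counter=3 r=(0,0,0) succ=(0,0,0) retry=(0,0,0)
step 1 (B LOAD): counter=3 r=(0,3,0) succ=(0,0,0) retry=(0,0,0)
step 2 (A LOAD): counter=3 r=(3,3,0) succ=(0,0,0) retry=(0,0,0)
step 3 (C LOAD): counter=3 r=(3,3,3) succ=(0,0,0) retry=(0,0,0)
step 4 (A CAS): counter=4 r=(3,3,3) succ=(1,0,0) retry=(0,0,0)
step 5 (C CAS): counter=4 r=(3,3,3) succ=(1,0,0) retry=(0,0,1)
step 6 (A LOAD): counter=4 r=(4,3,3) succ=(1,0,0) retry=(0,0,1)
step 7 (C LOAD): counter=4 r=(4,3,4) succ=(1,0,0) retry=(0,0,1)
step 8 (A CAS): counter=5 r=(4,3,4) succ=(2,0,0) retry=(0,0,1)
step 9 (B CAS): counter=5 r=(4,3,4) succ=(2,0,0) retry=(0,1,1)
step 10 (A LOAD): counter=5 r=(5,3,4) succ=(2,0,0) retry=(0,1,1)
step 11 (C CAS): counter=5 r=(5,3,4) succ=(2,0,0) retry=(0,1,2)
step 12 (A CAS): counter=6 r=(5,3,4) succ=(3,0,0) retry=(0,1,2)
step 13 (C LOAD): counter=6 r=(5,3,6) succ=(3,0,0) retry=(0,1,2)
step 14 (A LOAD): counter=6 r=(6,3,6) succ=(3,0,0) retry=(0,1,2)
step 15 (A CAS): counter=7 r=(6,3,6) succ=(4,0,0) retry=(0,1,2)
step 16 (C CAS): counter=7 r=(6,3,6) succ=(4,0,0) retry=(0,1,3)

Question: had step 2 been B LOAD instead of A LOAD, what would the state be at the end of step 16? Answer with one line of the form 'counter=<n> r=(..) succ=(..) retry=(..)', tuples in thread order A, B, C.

counter=7 r=(6,3,6) succ=(3,0,1) retry=(1,1,2)

(re-executing from step 2 with the substitution; state before step 2: counter=3 r=(0,3,0) succ=(0,0,0) retry=(0,0,0))
step 2 (B LOAD): counter=3 r=(0,3,0) succ=(0,0,0) retry=(0,0,0)
step 3 (C LOAD): counter=3 r=(0,3,3) succ=(0,0,0) retry=(0,0,0)
step 4 (A CAS): counter=3 r=(0,3,3) succ=(0,0,0) retry=(1,0,0)
step 5 (C CAS): counter=4 r=(0,3,3) succ=(0,0,1) retry=(1,0,0)
step 6 (A LOAD): counter=4 r=(4,3,3) succ=(0,0,1) retry=(1,0,0)
step 7 (C LOAD): counter=4 r=(4,3,4) succ=(0,0,1) retry=(1,0,0)
step 8 (A CAS): counter=5 r=(4,3,4) succ=(1,0,1) retry=(1,0,0)
step 9 (B CAS): counter=5 r=(4,3,4) succ=(1,0,1) retry=(1,1,0)
step 10 (A LOAD): counter=5 r=(5,3,4) succ=(1,0,1) retry=(1,1,0)
step 11 (C CAS): counter=5 r=(5,3,4) succ=(1,0,1) retry=(1,1,1)
step 12 (A CAS): counter=6 r=(5,3,4) succ=(2,0,1) retry=(1,1,1)
step 13 (C LOAD): counter=6 r=(5,3,6) succ=(2,0,1) retry=(1,1,1)
step 14 (A LOAD): counter=6 r=(6,3,6) succ=(2,0,1) retry=(1,1,1)
step 15 (A CAS): counter=7 r=(6,3,6) succ=(3,0,1) retry=(1,1,1)
step 16 (C CAS): counter=7 r=(6,3,6) succ=(3,0,1) retry=(1,1,2)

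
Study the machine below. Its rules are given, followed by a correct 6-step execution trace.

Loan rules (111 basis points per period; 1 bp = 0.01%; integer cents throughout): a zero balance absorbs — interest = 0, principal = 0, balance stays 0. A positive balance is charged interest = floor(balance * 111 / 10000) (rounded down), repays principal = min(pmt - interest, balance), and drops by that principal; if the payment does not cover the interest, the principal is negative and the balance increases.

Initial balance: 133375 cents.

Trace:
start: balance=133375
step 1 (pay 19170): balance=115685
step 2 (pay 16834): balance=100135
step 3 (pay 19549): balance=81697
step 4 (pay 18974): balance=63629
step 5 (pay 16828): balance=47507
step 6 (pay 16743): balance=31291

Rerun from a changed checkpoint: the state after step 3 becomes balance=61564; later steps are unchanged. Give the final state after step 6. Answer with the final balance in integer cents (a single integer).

10480

state after step 3 := balance=61564
step 4 (pay 18974): balance=43273
step 5 (pay 16828): balance=26925
step 6 (pay 16743): balance=10480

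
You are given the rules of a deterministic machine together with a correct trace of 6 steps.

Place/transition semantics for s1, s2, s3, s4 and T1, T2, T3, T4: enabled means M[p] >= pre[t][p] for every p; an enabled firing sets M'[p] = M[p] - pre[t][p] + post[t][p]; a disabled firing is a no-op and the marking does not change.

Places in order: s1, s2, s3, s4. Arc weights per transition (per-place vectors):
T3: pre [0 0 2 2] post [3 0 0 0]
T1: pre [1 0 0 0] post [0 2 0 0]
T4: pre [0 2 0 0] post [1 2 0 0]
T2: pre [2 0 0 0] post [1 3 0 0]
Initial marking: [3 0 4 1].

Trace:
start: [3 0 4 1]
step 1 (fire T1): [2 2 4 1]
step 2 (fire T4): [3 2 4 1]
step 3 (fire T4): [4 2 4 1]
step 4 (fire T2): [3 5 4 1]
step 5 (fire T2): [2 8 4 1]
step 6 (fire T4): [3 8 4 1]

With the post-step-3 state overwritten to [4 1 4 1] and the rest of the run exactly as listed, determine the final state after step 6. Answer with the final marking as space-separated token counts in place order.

state after step 3 := [4 1 4 1]
step 4 (fire T2): [3 4 4 1]
step 5 (fire T2): [2 7 4 1]
step 6 (fire T4): [3 7 4 1]

3 7 4 1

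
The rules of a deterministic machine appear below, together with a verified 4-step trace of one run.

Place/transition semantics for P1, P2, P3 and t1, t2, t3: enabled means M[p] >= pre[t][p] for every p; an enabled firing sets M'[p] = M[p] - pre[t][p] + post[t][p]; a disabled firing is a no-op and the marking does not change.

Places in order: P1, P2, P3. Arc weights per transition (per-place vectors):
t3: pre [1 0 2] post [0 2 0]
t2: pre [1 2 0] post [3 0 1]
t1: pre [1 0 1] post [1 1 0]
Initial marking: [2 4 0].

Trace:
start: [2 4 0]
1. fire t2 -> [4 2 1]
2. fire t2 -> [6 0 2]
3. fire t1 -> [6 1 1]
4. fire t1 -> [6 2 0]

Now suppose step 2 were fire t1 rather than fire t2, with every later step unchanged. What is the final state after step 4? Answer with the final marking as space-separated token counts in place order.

(re-executing from step 2 with the substitution; state before step 2: [4 2 1])
2. fire t1 -> [4 3 0]
3. fire t1 -> [4 3 0]
4. fire t1 -> [4 3 0]

4 3 0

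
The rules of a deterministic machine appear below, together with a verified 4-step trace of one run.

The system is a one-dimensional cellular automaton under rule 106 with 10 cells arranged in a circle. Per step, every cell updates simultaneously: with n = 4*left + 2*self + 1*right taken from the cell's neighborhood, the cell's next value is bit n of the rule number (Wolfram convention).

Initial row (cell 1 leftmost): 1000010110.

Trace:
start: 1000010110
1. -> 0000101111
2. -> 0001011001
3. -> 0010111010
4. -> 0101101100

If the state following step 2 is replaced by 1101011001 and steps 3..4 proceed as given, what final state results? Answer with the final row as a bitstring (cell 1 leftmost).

state after step 2 := 1101011001
3. -> 0110111011
4. -> 1111101111

1111101111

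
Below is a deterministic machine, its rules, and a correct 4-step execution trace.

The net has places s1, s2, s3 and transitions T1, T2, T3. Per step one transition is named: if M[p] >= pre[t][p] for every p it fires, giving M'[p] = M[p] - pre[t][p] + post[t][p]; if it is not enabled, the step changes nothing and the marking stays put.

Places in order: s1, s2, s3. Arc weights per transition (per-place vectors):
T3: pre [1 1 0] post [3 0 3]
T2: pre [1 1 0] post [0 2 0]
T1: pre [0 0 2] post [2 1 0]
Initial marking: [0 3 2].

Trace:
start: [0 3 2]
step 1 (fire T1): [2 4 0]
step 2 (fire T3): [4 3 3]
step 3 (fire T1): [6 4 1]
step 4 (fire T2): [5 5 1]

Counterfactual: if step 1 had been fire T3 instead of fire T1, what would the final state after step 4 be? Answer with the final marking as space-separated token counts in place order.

(re-executing from step 1 with the substitution; state before step 1: [0 3 2])
step 1 (fire T3): [0 3 2]
step 2 (fire T3): [0 3 2]
step 3 (fire T1): [2 4 0]
step 4 (fire T2): [1 5 0]

1 5 0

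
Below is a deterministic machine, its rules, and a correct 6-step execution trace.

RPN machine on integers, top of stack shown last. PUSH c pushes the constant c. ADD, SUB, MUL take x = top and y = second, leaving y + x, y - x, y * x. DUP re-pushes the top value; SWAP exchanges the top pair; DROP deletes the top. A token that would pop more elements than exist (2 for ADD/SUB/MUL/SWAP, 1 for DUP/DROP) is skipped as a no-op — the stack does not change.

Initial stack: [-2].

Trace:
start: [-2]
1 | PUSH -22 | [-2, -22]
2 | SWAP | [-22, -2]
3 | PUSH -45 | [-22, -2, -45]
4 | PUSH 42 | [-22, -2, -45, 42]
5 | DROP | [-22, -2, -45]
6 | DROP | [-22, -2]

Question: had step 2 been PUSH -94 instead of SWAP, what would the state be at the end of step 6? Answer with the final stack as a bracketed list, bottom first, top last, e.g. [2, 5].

(re-executing from step 2 with the substitution; state before step 2: [-2, -22])
2 | PUSH -94 | [-2, -22, -94]
3 | PUSH -45 | [-2, -22, -94, -45]
4 | PUSH 42 | [-2, -22, -94, -45, 42]
5 | DROP | [-2, -22, -94, -45]
6 | DROP | [-2, -22, -94]

[-2, -22, -94]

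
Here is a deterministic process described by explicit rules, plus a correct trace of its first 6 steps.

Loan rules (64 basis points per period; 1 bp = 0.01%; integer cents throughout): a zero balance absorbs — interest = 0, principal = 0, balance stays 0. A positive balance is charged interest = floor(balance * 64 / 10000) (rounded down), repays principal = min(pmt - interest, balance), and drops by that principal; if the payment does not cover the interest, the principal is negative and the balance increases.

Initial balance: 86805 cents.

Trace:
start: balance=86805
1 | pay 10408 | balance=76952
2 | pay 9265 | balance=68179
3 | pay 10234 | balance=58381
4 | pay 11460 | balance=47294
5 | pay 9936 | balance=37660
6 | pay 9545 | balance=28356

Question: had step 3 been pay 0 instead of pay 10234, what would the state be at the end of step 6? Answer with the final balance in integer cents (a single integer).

38788

(re-executing from step 3 with the substitution; state before step 3: balance=68179)
3 | pay 0 | balance=68615
4 | pay 11460 | balance=57594
5 | pay 9936 | balance=48026
6 | pay 9545 | balance=38788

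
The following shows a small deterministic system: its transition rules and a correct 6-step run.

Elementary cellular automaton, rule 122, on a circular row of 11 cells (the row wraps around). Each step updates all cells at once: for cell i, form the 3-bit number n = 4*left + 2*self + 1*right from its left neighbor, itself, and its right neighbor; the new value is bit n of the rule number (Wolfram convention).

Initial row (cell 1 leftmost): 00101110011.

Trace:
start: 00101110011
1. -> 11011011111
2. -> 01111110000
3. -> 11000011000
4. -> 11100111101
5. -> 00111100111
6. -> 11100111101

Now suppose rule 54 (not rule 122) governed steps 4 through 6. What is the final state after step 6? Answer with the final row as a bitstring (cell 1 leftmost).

(re-executing steps 4..6 under rule 54; state before step 4: 11000011000)
4. -> 00100100101
5. -> 11111111111
6. -> 00000000000

00000000000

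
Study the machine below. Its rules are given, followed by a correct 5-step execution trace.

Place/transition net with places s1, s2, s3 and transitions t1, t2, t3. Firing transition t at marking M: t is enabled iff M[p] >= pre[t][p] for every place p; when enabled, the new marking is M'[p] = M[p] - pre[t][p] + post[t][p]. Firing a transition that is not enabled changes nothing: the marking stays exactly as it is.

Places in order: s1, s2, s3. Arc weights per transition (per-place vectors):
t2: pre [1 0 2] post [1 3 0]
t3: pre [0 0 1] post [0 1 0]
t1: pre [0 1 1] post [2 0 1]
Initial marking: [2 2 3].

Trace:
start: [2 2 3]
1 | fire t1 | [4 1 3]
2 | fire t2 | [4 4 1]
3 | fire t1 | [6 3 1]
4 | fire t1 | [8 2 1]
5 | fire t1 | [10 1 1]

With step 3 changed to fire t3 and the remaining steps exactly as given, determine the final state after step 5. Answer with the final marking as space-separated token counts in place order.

(re-executing from step 3 with the substitution; state before step 3: [4 4 1])
3 | fire t3 | [4 5 0]
4 | fire t1 | [4 5 0]
5 | fire t1 | [4 5 0]

4 5 0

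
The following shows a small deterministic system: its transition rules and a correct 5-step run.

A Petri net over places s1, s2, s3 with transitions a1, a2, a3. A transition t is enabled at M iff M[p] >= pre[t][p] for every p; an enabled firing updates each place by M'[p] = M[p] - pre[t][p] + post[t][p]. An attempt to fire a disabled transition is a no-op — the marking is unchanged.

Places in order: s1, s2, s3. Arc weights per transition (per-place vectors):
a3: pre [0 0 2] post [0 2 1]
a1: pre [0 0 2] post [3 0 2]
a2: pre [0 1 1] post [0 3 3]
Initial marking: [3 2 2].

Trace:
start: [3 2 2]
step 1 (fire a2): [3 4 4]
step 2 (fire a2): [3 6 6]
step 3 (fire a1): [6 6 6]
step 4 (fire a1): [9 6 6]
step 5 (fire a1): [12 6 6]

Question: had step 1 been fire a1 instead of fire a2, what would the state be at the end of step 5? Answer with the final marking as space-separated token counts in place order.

(re-executing from step 1 with the substitution; state before step 1: [3 2 2])
step 1 (fire a1): [6 2 2]
step 2 (fire a2): [6 4 4]
step 3 (fire a1): [9 4 4]
step 4 (fire a1): [12 4 4]
step 5 (fire a1): [15 4 4]

15 4 4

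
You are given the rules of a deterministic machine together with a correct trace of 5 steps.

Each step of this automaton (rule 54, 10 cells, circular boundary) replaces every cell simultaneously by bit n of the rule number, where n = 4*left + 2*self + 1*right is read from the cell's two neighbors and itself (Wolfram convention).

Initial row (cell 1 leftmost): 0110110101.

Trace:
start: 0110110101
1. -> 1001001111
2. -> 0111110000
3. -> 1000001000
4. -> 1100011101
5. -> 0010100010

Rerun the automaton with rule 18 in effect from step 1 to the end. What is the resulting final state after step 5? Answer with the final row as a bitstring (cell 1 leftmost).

(re-executing steps 1..5 under rule 18; state before step 1: 0110110101)
1. -> 0000000000
2. -> 0000000000
3. -> 0000000000
4. -> 0000000000
5. -> 0000000000

0000000000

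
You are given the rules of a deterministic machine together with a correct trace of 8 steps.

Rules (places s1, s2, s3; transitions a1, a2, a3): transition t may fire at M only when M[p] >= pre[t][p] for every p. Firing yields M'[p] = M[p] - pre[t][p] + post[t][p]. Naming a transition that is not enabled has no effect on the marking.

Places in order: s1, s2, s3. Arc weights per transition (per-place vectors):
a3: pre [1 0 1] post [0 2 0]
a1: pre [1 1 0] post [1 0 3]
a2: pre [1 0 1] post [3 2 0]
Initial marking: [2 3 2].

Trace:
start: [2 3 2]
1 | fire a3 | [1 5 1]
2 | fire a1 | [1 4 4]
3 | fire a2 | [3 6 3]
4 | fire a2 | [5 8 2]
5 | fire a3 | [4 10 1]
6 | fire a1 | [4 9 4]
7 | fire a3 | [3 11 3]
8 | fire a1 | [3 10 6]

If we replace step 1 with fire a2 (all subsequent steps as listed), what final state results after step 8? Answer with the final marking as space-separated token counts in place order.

(re-executing from step 1 with the substitution; state before step 1: [2 3 2])
1 | fire a2 | [4 5 1]
2 | fire a1 | [4 4 4]
3 | fire a2 | [6 6 3]
4 | fire a2 | [8 8 2]
5 | fire a3 | [7 10 1]
6 | fire a1 | [7 9 4]
7 | fire a3 | [6 11 3]
8 | fire a1 | [6 10 6]

6 10 6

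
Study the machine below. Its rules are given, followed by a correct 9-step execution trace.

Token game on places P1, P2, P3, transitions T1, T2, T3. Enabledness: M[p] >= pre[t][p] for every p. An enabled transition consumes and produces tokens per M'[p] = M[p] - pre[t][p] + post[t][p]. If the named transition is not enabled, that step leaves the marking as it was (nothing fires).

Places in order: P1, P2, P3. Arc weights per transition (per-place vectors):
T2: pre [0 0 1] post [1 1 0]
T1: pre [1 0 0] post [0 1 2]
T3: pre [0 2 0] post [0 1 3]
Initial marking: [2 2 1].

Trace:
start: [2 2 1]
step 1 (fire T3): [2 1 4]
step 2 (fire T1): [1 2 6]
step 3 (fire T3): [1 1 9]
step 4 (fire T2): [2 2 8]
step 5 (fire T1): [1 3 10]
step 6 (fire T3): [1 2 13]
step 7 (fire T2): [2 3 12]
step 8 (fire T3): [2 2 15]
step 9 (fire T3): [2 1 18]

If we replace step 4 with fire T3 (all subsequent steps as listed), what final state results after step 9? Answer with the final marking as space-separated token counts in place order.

1 1 16

(re-executing from step 4 with the substitution; state before step 4: [1 1 9])
step 4 (fire T3): [1 1 9]
step 5 (fire T1): [0 2 11]
step 6 (fire T3): [0 1 14]
step 7 (fire T2): [1 2 13]
step 8 (fire T3): [1 1 16]
step 9 (fire T3): [1 1 16]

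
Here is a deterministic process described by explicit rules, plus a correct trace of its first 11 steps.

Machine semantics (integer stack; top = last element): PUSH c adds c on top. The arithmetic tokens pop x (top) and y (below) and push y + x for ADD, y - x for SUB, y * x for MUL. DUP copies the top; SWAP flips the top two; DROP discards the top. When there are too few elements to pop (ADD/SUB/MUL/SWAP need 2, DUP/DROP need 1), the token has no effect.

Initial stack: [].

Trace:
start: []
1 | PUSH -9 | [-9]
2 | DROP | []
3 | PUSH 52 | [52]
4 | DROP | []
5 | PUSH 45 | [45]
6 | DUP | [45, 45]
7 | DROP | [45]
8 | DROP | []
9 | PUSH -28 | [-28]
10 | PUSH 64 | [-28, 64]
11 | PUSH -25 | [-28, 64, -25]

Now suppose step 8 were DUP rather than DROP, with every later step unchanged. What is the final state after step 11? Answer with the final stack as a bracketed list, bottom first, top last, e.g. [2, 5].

[45, 45, -28, 64, -25]

(re-executing from step 8 with the substitution; state before step 8: [45])
8 | DUP | [45, 45]
9 | PUSH -28 | [45, 45, -28]
10 | PUSH 64 | [45, 45, -28, 64]
11 | PUSH -25 | [45, 45, -28, 64, -25]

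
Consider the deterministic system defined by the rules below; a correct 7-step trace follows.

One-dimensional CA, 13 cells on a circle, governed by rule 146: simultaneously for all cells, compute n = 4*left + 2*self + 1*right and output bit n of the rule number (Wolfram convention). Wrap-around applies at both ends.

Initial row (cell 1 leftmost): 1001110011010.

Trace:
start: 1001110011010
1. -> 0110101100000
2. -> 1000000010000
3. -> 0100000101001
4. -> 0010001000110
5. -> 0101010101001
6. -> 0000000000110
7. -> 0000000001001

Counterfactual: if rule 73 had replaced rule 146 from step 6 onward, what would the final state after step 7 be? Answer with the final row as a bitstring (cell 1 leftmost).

(re-executing steps 6..7 under rule 73; state before step 6: 0101010101001)
6. -> 0000000000000
7. -> 1111111111111

1111111111111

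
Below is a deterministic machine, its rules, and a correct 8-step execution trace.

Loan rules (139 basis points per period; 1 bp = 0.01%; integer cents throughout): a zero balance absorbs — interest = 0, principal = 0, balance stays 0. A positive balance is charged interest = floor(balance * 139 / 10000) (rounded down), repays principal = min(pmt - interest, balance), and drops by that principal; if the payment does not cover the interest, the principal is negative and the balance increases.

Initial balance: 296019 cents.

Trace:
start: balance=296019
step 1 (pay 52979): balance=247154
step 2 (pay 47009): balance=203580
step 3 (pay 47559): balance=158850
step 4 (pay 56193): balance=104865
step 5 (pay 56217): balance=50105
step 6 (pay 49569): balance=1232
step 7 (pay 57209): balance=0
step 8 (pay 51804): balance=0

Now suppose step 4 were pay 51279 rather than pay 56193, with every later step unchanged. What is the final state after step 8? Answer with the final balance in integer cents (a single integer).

(re-executing from step 4 with the substitution; state before step 4: balance=158850)
step 4 (pay 51279): balance=109779
step 5 (pay 56217): balance=55087
step 6 (pay 49569): balance=6283
step 7 (pay 57209): balance=0
step 8 (pay 51804): balance=0

0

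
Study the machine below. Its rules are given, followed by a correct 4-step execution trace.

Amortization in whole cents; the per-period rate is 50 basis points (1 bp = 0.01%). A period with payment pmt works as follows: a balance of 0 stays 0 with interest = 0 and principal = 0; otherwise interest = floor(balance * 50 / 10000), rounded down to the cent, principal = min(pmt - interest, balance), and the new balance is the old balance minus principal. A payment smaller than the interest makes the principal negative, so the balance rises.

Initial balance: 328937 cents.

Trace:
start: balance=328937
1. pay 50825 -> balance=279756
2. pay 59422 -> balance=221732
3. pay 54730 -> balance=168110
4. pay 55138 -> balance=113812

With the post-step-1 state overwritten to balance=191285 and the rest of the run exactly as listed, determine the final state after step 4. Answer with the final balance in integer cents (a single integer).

state after step 1 := balance=191285
2. pay 59422 -> balance=132819
3. pay 54730 -> balance=78753
4. pay 55138 -> balance=24008

24008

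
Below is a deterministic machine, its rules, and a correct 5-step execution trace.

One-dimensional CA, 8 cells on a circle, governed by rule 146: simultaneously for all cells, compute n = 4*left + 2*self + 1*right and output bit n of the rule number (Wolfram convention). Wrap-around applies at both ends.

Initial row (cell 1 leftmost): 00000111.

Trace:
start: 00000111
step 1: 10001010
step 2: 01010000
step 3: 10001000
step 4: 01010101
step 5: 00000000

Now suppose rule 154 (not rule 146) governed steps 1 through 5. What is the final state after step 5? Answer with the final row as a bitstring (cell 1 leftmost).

(re-executing steps 1..5 under rule 154; state before step 1: 00000111)
step 1: 10001110
step 2: 01011100
step 3: 10011010
step 4: 01110000
step 5: 11101000

11101000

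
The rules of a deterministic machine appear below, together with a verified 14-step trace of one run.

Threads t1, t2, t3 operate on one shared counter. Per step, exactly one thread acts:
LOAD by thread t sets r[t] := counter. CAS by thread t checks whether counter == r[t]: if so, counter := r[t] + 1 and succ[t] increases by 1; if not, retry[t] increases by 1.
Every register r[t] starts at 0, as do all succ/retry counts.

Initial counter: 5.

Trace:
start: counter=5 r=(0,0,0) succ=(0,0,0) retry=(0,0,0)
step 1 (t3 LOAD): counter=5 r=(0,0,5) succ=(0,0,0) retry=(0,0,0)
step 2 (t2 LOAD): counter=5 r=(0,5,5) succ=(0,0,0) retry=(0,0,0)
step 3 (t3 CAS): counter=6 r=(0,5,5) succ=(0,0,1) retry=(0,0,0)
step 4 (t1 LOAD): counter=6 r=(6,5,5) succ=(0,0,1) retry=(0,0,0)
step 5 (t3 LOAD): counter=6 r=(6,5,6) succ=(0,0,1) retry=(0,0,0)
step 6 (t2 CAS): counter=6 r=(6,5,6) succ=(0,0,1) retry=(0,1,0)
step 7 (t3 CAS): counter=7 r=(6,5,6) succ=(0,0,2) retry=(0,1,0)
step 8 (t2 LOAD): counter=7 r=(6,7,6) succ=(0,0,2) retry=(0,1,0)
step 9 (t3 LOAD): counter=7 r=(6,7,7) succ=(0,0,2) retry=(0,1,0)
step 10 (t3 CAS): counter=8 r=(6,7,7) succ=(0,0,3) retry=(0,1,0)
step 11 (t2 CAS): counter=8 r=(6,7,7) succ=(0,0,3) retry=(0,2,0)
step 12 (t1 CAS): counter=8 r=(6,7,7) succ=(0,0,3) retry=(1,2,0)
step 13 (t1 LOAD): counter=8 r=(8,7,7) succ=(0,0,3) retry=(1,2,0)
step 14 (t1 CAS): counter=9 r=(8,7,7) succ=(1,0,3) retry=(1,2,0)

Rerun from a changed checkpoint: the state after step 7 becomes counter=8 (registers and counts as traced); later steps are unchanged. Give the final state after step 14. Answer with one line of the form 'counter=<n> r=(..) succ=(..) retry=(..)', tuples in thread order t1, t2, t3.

counter=10 r=(9,8,8) succ=(1,0,3) retry=(1,2,0)

state after step 7 := counter=8 r=(6,5,6) succ=(0,0,2) retry=(0,1,0)
step 8 (t2 LOAD): counter=8 r=(6,8,6) succ=(0,0,2) retry=(0,1,0)
step 9 (t3 LOAD): counter=8 r=(6,8,8) succ=(0,0,2) retry=(0,1,0)
step 10 (t3 CAS): counter=9 r=(6,8,8) succ=(0,0,3) retry=(0,1,0)
step 11 (t2 CAS): counter=9 r=(6,8,8) succ=(0,0,3) retry=(0,2,0)
step 12 (t1 CAS): counter=9 r=(6,8,8) succ=(0,0,3) retry=(1,2,0)
step 13 (t1 LOAD): counter=9 r=(9,8,8) succ=(0,0,3) retry=(1,2,0)
step 14 (t1 CAS): counter=10 r=(9,8,8) succ=(1,0,3) retry=(1,2,0)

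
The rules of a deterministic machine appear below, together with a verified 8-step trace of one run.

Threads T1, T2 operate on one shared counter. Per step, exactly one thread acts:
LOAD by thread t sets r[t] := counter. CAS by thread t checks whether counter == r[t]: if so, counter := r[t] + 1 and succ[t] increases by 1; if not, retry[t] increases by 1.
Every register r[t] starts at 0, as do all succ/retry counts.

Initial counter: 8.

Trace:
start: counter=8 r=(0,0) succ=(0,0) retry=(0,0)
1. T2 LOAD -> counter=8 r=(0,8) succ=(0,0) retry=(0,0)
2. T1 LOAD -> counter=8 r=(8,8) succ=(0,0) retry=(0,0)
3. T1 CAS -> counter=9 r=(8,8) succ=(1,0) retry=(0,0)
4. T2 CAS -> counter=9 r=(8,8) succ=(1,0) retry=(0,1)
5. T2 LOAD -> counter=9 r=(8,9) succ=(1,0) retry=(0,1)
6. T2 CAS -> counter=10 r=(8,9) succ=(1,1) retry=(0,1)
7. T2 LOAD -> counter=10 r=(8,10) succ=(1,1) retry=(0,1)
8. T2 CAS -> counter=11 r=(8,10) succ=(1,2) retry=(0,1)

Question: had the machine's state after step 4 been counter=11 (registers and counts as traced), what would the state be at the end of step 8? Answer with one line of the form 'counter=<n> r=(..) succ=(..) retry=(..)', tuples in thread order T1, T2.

counter=13 r=(8,12) succ=(1,2) retry=(0,1)

state after step 4 := counter=11 r=(8,8) succ=(1,0) retry=(0,1)
5. T2 LOAD -> counter=11 r=(8,11) succ=(1,0) retry=(0,1)
6. T2 CAS -> counter=12 r=(8,11) succ=(1,1) retry=(0,1)
7. T2 LOAD -> counter=12 r=(8,12) succ=(1,1) retry=(0,1)
8. T2 CAS -> counter=13 r=(8,12) succ=(1,2) retry=(0,1)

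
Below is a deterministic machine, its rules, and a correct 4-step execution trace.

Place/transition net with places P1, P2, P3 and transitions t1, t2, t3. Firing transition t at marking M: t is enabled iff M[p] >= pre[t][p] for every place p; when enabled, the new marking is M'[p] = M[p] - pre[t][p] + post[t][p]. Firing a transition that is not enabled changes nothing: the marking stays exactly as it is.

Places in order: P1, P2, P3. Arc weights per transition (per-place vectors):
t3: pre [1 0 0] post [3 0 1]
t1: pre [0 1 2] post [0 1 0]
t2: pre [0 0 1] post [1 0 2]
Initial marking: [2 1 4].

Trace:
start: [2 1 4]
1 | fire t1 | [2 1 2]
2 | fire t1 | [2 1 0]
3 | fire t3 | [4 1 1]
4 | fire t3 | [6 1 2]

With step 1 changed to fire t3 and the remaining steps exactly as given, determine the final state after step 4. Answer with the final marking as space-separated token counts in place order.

(re-executing from step 1 with the substitution; state before step 1: [2 1 4])
1 | fire t3 | [4 1 5]
2 | fire t1 | [4 1 3]
3 | fire t3 | [6 1 4]
4 | fire t3 | [8 1 5]

8 1 5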